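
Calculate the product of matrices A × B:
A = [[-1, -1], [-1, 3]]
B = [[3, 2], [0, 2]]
[[-3, -4], [-3, 4]]

Matrix multiplication:
C[0][0] = -1×3 + -1×0 = -3
C[0][1] = -1×2 + -1×2 = -4
C[1][0] = -1×3 + 3×0 = -3
C[1][1] = -1×2 + 3×2 = 4
Result: [[-3, -4], [-3, 4]]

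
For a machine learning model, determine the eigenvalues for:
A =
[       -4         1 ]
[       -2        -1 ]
λ = -3, -2

Solve det(A - λI) = 0. For a 2×2 matrix the characteristic equation is λ² - (trace)λ + det = 0.
trace(A) = a + d = -4 - 1 = -5.
det(A) = a*d - b*c = (-4)*(-1) - (1)*(-2) = 4 + 2 = 6.
Characteristic equation: λ² - (-5)λ + (6) = 0.
Discriminant = (-5)² - 4*(6) = 25 - 24 = 1.
λ = (-5 ± √1) / 2 = (-5 ± 1) / 2 = -3, -2.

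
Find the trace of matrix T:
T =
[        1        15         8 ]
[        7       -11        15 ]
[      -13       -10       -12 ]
tr(T) = 1 - 11 - 12 = -22

The trace of a square matrix is the sum of its diagonal entries.
Diagonal entries of T: T[0][0] = 1, T[1][1] = -11, T[2][2] = -12.
tr(T) = 1 - 11 - 12 = -22.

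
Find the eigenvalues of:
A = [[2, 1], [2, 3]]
λ = 1, 4

Solve det(A - λI) = 0. For a 2×2 matrix this is λ² - (trace)λ + det = 0.
trace(A) = 2 + 3 = 5.
det(A) = (2)*(3) - (1)*(2) = 6 - 2 = 4.
Characteristic equation: λ² - (5)λ + (4) = 0.
Discriminant: (5)² - 4*(4) = 25 - 16 = 9.
Roots: λ = (5 ± √9) / 2 = 1, 4.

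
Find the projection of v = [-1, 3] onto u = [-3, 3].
[-2, 2]

The projection of v onto u is proj_u(v) = ((v·u) / (u·u)) · u.
v·u = (-1)*(-3) + (3)*(3) = 12.
u·u = (-3)*(-3) + (3)*(3) = 18.
coefficient = 12 / 18 = 2/3.
proj_u(v) = 2/3 · [-3, 3] = [-2, 2].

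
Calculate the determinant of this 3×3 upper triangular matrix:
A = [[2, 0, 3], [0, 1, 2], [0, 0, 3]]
6

The determinant of a triangular matrix is the product of its diagonal entries (the off-diagonal entries above the diagonal do not affect it).
det(A) = (2) * (1) * (3) = 6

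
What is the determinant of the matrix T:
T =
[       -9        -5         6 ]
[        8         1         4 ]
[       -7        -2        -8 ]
det(T) = -234

Expand along row 0 (cofactor expansion): det(T) = a*(e*i - f*h) - b*(d*i - f*g) + c*(d*h - e*g), where the 3×3 is [[a, b, c], [d, e, f], [g, h, i]].
Minor M_00 = (1)*(-8) - (4)*(-2) = -8 + 8 = 0.
Minor M_01 = (8)*(-8) - (4)*(-7) = -64 + 28 = -36.
Minor M_02 = (8)*(-2) - (1)*(-7) = -16 + 7 = -9.
det(T) = (-9)*(0) - (-5)*(-36) + (6)*(-9) = 0 - 180 - 54 = -234.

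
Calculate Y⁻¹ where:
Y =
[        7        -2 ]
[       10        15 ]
det(Y) = 125
Y⁻¹ =
[     3/25     2/125 ]
[    -2/25     7/125 ]

For a 2×2 matrix Y = [[a, b], [c, d]] with det(Y) ≠ 0, Y⁻¹ = (1/det(Y)) * [[d, -b], [-c, a]].
det(Y) = (7)*(15) - (-2)*(10) = 105 + 20 = 125.
Y⁻¹ = (1/125) * [[15, 2], [-10, 7]].
Dividing each entry by 125 and reducing:
Y⁻¹ =
[     3/25     2/125 ]
[    -2/25     7/125 ]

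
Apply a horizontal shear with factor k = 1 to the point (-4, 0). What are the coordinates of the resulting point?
(-4, 0)

Shear matrix for horizontal shear with factor k = 1:
[[1, 1], [0, 1]]
Result: (-4, 0) → (-4, 0)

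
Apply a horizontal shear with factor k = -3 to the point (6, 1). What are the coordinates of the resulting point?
(3, 1)

Shear matrix for horizontal shear with factor k = -3:
[[1, -3], [0, 1]]
Result: (6, 1) → (3, 1)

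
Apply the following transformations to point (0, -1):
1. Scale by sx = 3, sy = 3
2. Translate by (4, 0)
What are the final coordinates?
(4, -3)

Step 1: Scale (0, -1) by (sx, sy) = (3, 3) → (0, -3)
Step 2: Translate by (4, 0) → (4, -3)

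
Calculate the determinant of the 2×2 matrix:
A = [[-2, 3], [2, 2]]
-10

For A = [[a, b], [c, d]], det(A) = a*d - b*c.
det(A) = (-2)*(2) - (3)*(2) = -4 - 6 = -10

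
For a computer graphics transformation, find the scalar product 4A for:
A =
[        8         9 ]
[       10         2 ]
4A =
[       32        36 ]
[       40         8 ]

Scalar multiplication is elementwise: (4A)[i][j] = 4 * A[i][j].
  (4A)[0][0] = 4 * (8) = 32
  (4A)[0][1] = 4 * (9) = 36
  (4A)[1][0] = 4 * (10) = 40
  (4A)[1][1] = 4 * (2) = 8
4A =
[       32        36 ]
[       40         8 ]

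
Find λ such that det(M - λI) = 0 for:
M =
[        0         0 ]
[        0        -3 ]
λ = -3, 0

Solve det(M - λI) = 0. For a 2×2 matrix the characteristic equation is λ² - (trace)λ + det = 0.
trace(M) = a + d = 0 - 3 = -3.
det(M) = a*d - b*c = (0)*(-3) - (0)*(0) = 0 - 0 = 0.
Characteristic equation: λ² - (-3)λ + (0) = 0.
Discriminant = (-3)² - 4*(0) = 9 - 0 = 9.
λ = (-3 ± √9) / 2 = (-3 ± 3) / 2 = -3, 0.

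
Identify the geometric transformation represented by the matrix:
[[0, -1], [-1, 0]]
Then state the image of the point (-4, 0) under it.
reflection across the line y = -x; image of (-4, 0) is (0, 4)

This is a symmetric orthogonal matrix with determinant -1, which characterizes a reflection in ℝ².
The matrix [[0, -1], [-1, 0]] represents: reflection across the line y = -x.
Applying it to (-4, 0): [0·-4 + -1·0, -1·-4 + 0·0] = (0, 4).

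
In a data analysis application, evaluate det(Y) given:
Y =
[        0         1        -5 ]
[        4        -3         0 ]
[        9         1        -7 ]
det(Y) = -127

Expand along row 0 (cofactor expansion): det(Y) = a*(e*i - f*h) - b*(d*i - f*g) + c*(d*h - e*g), where the 3×3 is [[a, b, c], [d, e, f], [g, h, i]].
Minor M_00 = (-3)*(-7) - (0)*(1) = 21 - 0 = 21.
Minor M_01 = (4)*(-7) - (0)*(9) = -28 - 0 = -28.
Minor M_02 = (4)*(1) - (-3)*(9) = 4 + 27 = 31.
det(Y) = (0)*(21) - (1)*(-28) + (-5)*(31) = 0 + 28 - 155 = -127.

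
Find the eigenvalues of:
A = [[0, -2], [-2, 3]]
λ = -1, 4

Solve det(A - λI) = 0. For a 2×2 matrix this is λ² - (trace)λ + det = 0.
trace(A) = 0 + 3 = 3.
det(A) = (0)*(3) - (-2)*(-2) = 0 - 4 = -4.
Characteristic equation: λ² - (3)λ + (-4) = 0.
Discriminant: (3)² - 4*(-4) = 9 + 16 = 25.
Roots: λ = (3 ± √25) / 2 = -1, 4.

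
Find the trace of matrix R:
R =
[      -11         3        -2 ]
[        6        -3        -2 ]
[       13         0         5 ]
tr(R) = -11 - 3 + 5 = -9

The trace of a square matrix is the sum of its diagonal entries.
Diagonal entries of R: R[0][0] = -11, R[1][1] = -3, R[2][2] = 5.
tr(R) = -11 - 3 + 5 = -9.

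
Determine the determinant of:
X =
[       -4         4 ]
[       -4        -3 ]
det(X) = 28

For a 2×2 matrix [[a, b], [c, d]], det = a*d - b*c.
det(X) = (-4)*(-3) - (4)*(-4) = 12 + 16 = 28.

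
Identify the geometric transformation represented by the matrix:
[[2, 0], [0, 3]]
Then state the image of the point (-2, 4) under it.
non-uniform scaling by (2, 3); image of (-2, 4) is (-4, 12)

This is diagonal with distinct entries, so it scales the x-axis by 2 and the y-axis by 3.
The matrix [[2, 0], [0, 3]] represents: non-uniform scaling by (2, 3).
Applying it to (-2, 4): [2·-2 + 0·4, 0·-2 + 3·4] = (-4, 12).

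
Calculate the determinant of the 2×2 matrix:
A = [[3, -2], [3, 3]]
15

For A = [[a, b], [c, d]], det(A) = a*d - b*c.
det(A) = (3)*(3) - (-2)*(3) = 9 - -6 = 15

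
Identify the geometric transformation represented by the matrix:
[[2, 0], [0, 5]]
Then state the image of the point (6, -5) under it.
non-uniform scaling by (2, 5); image of (6, -5) is (12, -25)

This is diagonal with distinct entries, so it scales the x-axis by 2 and the y-axis by 5.
The matrix [[2, 0], [0, 5]] represents: non-uniform scaling by (2, 5).
Applying it to (6, -5): [2·6 + 0·-5, 0·6 + 5·-5] = (12, -25).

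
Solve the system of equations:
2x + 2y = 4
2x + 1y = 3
x = 1, y = 1

Use elimination (row reduction):
Equation 1: 2x + 2y = 4.
Equation 2: 2x + 1y = 3.
Multiply Eq1 by 2 and Eq2 by 2: 4x + 4y = 8;  4x + 2y = 6.
Subtract: (-2)y = -2, so y = 1.
Back-substitute into Eq1: 2x + 2*(1) = 4, so x = 1.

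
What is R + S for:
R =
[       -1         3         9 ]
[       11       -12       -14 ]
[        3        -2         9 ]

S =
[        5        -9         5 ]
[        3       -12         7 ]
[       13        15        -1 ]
R + S =
[        4        -6        14 ]
[       14       -24        -7 ]
[       16        13         8 ]

Matrix addition is elementwise: (R+S)[i][j] = R[i][j] + S[i][j].
  (R+S)[0][0] = (-1) + (5) = 4
  (R+S)[0][1] = (3) + (-9) = -6
  (R+S)[0][2] = (9) + (5) = 14
  (R+S)[1][0] = (11) + (3) = 14
  (R+S)[1][1] = (-12) + (-12) = -24
  (R+S)[1][2] = (-14) + (7) = -7
  (R+S)[2][0] = (3) + (13) = 16
  (R+S)[2][1] = (-2) + (15) = 13
  (R+S)[2][2] = (9) + (-1) = 8
R + S =
[        4        -6        14 ]
[       14       -24        -7 ]
[       16        13         8 ]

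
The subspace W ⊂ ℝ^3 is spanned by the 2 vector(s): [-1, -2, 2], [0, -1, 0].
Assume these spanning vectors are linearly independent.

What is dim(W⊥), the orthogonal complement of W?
dim(W⊥) = 1

For any subspace W of ℝ^n, dim(W) + dim(W⊥) = n (the whole-space dimension).
Here the given 2 vectors are linearly independent, so dim(W) = 2.
Thus dim(W⊥) = n - dim(W) = 3 - 2 = 1.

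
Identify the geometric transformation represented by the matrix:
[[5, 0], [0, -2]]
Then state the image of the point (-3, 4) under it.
non-uniform scaling by (5, -2); image of (-3, 4) is (-15, -8)

This is diagonal with distinct entries, so it scales the x-axis by 5 and the y-axis by -2.
The matrix [[5, 0], [0, -2]] represents: non-uniform scaling by (5, -2).
Applying it to (-3, 4): [5·-3 + 0·4, 0·-3 + -2·4] = (-15, -8).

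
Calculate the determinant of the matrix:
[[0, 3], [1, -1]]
-3

For a 2×2 matrix [[a, b], [c, d]], det = ad - bc
det = (0)(-1) - (3)(1) = 0 - 3 = -3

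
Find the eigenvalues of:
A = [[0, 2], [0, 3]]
λ = 0, 3

Solve det(A - λI) = 0. For a 2×2 matrix this is λ² - (trace)λ + det = 0.
trace(A) = 0 + 3 = 3.
det(A) = (0)*(3) - (2)*(0) = 0 - 0 = 0.
Characteristic equation: λ² - (3)λ + (0) = 0.
Discriminant: (3)² - 4*(0) = 9 - 0 = 9.
Roots: λ = (3 ± √9) / 2 = 0, 3.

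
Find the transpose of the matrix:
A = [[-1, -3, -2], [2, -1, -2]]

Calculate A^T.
[[-1, 2], [-3, -1], [-2, -2]]

The transpose sends entry (i,j) to (j,i); rows become columns.
Row 0 of A: [-1, -3, -2] -> column 0 of A^T.
Row 1 of A: [2, -1, -2] -> column 1 of A^T.
A^T = [[-1, 2], [-3, -1], [-2, -2]]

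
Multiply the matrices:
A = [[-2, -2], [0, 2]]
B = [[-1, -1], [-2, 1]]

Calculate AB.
[[6, 0], [-4, 2]]

Each entry (i,j) of AB = sum over k of A[i][k]*B[k][j].
(AB)[0][0] = (-2)*(-1) + (-2)*(-2) = 6
(AB)[0][1] = (-2)*(-1) + (-2)*(1) = 0
(AB)[1][0] = (0)*(-1) + (2)*(-2) = -4
(AB)[1][1] = (0)*(-1) + (2)*(1) = 2
AB = [[6, 0], [-4, 2]]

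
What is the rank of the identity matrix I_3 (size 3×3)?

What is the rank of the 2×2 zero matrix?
rank(I_3) = 3, rank(0) = 0

The identity I_3 has 3 columns that are the standard basis vectors e_1, …, e_3. These are linearly independent, so all 3 columns are pivots and rank(I_3) = 3.
The 2×2 zero matrix has every entry zero, so every row is the zero row and there are no pivots; rank(0) = 0.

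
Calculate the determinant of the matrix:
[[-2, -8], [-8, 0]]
-64

For a 2×2 matrix [[a, b], [c, d]], det = ad - bc
det = (-2)(0) - (-8)(-8) = 0 - 64 = -64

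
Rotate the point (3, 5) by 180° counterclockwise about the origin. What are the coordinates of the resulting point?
(-3, -5)

Rotation matrix R(θ) = [[cos θ, -sin θ], [sin θ, cos θ]]; for θ = 180°:
R = [[-1, 0], [0, -1]]
Result: R × [3, 5]ᵀ = [-1·3 + (0)·5, 0·3 + (-1)·5]ᵀ = (-3, -5)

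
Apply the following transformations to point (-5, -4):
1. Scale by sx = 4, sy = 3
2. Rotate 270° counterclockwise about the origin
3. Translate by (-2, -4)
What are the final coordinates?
(-14, 16)

Step 1: Scale → (-20, -12)
Step 2: Rotate 270° → (-12, 20)
Step 3: Translate → (-14, 16)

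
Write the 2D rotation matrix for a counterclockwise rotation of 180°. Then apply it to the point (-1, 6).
R = [[-1, 0], [0, -1]]; R·(-1, 6) = (1, -6)

Rotation matrix formula: R(θ) = [[cos θ, -sin θ], [sin θ, cos θ]]
For θ = 180°:
cos(180°) = -1
sin(180°) = 0
R = [[-1, 0], [0, -1]]
Apply to (-1, 6): [-1·-1 + (0)·6, 0·-1 + -1·6] = (1, -6)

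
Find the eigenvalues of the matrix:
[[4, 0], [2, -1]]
λ = -1 and λ = 4

Characteristic equation: det(A - λI) = 0
λ² - (trace)λ + (det) = 0
λ² - (3)λ + (-4) = 0
λ² - 3λ - 4 = 0
Solving: λ = -1, 4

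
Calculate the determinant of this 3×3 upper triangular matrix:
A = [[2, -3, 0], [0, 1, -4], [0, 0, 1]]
2

The determinant of a triangular matrix is the product of its diagonal entries (the off-diagonal entries above the diagonal do not affect it).
det(A) = (2) * (1) * (1) = 2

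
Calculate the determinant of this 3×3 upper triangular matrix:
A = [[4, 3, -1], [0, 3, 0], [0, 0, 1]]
12

The determinant of a triangular matrix is the product of its diagonal entries (the off-diagonal entries above the diagonal do not affect it).
det(A) = (4) * (3) * (1) = 12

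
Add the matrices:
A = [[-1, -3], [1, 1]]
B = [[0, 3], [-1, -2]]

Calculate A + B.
[[-1, 0], [0, -1]]

Add corresponding elements:
(-1)+(0)=-1
(-3)+(3)=0
(1)+(-1)=0
(1)+(-2)=-1
A + B = [[-1, 0], [0, -1]]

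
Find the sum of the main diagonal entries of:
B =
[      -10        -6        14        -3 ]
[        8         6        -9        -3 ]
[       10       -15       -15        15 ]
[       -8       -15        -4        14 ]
tr(B) = -10 + 6 - 15 + 14 = -5

The trace of a square matrix is the sum of its diagonal entries.
Diagonal entries of B: B[0][0] = -10, B[1][1] = 6, B[2][2] = -15, B[3][3] = 14.
tr(B) = -10 + 6 - 15 + 14 = -5.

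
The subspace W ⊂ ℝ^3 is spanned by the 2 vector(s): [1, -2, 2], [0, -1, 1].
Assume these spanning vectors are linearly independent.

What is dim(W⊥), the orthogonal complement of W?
dim(W⊥) = 1

For any subspace W of ℝ^n, dim(W) + dim(W⊥) = n (the whole-space dimension).
Here the given 2 vectors are linearly independent, so dim(W) = 2.
Thus dim(W⊥) = n - dim(W) = 3 - 2 = 1.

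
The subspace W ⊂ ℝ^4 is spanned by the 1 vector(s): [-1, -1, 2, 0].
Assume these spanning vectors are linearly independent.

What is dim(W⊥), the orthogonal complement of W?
dim(W⊥) = 3

For any subspace W of ℝ^n, dim(W) + dim(W⊥) = n (the whole-space dimension).
Here the given 1 vectors are linearly independent, so dim(W) = 1.
Thus dim(W⊥) = n - dim(W) = 4 - 1 = 3.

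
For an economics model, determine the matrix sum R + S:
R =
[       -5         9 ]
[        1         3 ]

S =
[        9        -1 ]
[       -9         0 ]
R + S =
[        4         8 ]
[       -8         3 ]

Matrix addition is elementwise: (R+S)[i][j] = R[i][j] + S[i][j].
  (R+S)[0][0] = (-5) + (9) = 4
  (R+S)[0][1] = (9) + (-1) = 8
  (R+S)[1][0] = (1) + (-9) = -8
  (R+S)[1][1] = (3) + (0) = 3
R + S =
[        4         8 ]
[       -8         3 ]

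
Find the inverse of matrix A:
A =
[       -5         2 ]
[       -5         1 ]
det(A) = 5
A⁻¹ =
[      1/5      -2/5 ]
[        1        -1 ]

For a 2×2 matrix A = [[a, b], [c, d]] with det(A) ≠ 0, A⁻¹ = (1/det(A)) * [[d, -b], [-c, a]].
det(A) = (-5)*(1) - (2)*(-5) = -5 + 10 = 5.
A⁻¹ = (1/5) * [[1, -2], [5, -5]].
Dividing each entry by 5 and reducing:
A⁻¹ =
[      1/5      -2/5 ]
[        1        -1 ]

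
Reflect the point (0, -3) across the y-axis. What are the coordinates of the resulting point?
(0, -3)

Reflection across y-axis: (0, -3) → (0, -3)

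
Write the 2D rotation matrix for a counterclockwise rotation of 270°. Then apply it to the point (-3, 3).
R = [[0, 1], [-1, 0]]; R·(-3, 3) = (3, 3)

Rotation matrix formula: R(θ) = [[cos θ, -sin θ], [sin θ, cos θ]]
For θ = 270°:
cos(270°) = 0
sin(270°) = -1
R = [[0, 1], [-1, 0]]
Apply to (-3, 3): [0·-3 + (1)·3, -1·-3 + 0·3] = (3, 3)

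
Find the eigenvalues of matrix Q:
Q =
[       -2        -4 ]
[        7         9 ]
λ = 2, 5

Solve det(Q - λI) = 0. For a 2×2 matrix the characteristic equation is λ² - (trace)λ + det = 0.
trace(Q) = a + d = -2 + 9 = 7.
det(Q) = a*d - b*c = (-2)*(9) - (-4)*(7) = -18 + 28 = 10.
Characteristic equation: λ² - (7)λ + (10) = 0.
Discriminant = (7)² - 4*(10) = 49 - 40 = 9.
λ = (7 ± √9) / 2 = (7 ± 3) / 2 = 2, 5.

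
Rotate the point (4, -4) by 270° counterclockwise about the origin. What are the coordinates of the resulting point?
(-4, -4)

Rotation matrix R(θ) = [[cos θ, -sin θ], [sin θ, cos θ]]; for θ = 270°:
R = [[0, 1], [-1, 0]]
Result: R × [4, -4]ᵀ = [0·4 + (1)·-4, -1·4 + (0)·-4]ᵀ = (-4, -4)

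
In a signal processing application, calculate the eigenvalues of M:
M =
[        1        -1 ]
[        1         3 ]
λ = 2, 2

Solve det(M - λI) = 0. For a 2×2 matrix the characteristic equation is λ² - (trace)λ + det = 0.
trace(M) = a + d = 1 + 3 = 4.
det(M) = a*d - b*c = (1)*(3) - (-1)*(1) = 3 + 1 = 4.
Characteristic equation: λ² - (4)λ + (4) = 0.
Discriminant = (4)² - 4*(4) = 16 - 16 = 0.
λ = (4 ± √0) / 2 = (4 ± 0) / 2 = 2, 2.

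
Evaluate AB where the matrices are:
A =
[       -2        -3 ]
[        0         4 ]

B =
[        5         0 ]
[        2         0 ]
AB =
[      -16         0 ]
[        8         0 ]

Matrix multiplication: (AB)[i][j] = sum over k of A[i][k] * B[k][j].
  (AB)[0][0] = (-2)*(5) + (-3)*(2) = -16
  (AB)[0][1] = (-2)*(0) + (-3)*(0) = 0
  (AB)[1][0] = (0)*(5) + (4)*(2) = 8
  (AB)[1][1] = (0)*(0) + (4)*(0) = 0
AB =
[      -16         0 ]
[        8         0 ]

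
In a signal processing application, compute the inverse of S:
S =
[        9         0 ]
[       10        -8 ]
det(S) = -72
S⁻¹ =
[      1/9         0 ]
[     5/36      -1/8 ]

For a 2×2 matrix S = [[a, b], [c, d]] with det(S) ≠ 0, S⁻¹ = (1/det(S)) * [[d, -b], [-c, a]].
det(S) = (9)*(-8) - (0)*(10) = -72 - 0 = -72.
S⁻¹ = (1/-72) * [[-8, 0], [-10, 9]].
Dividing each entry by -72 and reducing:
S⁻¹ =
[      1/9         0 ]
[     5/36      -1/8 ]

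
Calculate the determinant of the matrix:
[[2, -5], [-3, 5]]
-5

For a 2×2 matrix [[a, b], [c, d]], det = ad - bc
det = (2)(5) - (-5)(-3) = 10 - 15 = -5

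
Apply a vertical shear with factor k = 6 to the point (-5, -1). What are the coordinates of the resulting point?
(-5, -31)

Shear matrix for vertical shear with factor k = 6:
[[1, 0], [6, 1]]
Result: (-5, -1) → (-5, -31)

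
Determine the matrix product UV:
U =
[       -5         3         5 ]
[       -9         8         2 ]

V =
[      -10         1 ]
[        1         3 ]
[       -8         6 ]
UV =
[       13        34 ]
[       82        27 ]

Matrix multiplication: (UV)[i][j] = sum over k of U[i][k] * V[k][j].
  (UV)[0][0] = (-5)*(-10) + (3)*(1) + (5)*(-8) = 13
  (UV)[0][1] = (-5)*(1) + (3)*(3) + (5)*(6) = 34
  (UV)[1][0] = (-9)*(-10) + (8)*(1) + (2)*(-8) = 82
  (UV)[1][1] = (-9)*(1) + (8)*(3) + (2)*(6) = 27
UV =
[       13        34 ]
[       82        27 ]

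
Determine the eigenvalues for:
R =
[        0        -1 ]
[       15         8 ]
λ = 3, 5

Solve det(R - λI) = 0. For a 2×2 matrix the characteristic equation is λ² - (trace)λ + det = 0.
trace(R) = a + d = 0 + 8 = 8.
det(R) = a*d - b*c = (0)*(8) - (-1)*(15) = 0 + 15 = 15.
Characteristic equation: λ² - (8)λ + (15) = 0.
Discriminant = (8)² - 4*(15) = 64 - 60 = 4.
λ = (8 ± √4) / 2 = (8 ± 2) / 2 = 3, 5.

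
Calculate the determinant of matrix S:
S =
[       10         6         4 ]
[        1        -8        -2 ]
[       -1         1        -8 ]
det(S) = 692

Expand along row 0 (cofactor expansion): det(S) = a*(e*i - f*h) - b*(d*i - f*g) + c*(d*h - e*g), where the 3×3 is [[a, b, c], [d, e, f], [g, h, i]].
Minor M_00 = (-8)*(-8) - (-2)*(1) = 64 + 2 = 66.
Minor M_01 = (1)*(-8) - (-2)*(-1) = -8 - 2 = -10.
Minor M_02 = (1)*(1) - (-8)*(-1) = 1 - 8 = -7.
det(S) = (10)*(66) - (6)*(-10) + (4)*(-7) = 660 + 60 - 28 = 692.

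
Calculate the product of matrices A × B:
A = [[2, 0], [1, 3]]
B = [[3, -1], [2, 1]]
[[6, -2], [9, 2]]

Matrix multiplication:
C[0][0] = 2×3 + 0×2 = 6
C[0][1] = 2×-1 + 0×1 = -2
C[1][0] = 1×3 + 3×2 = 9
C[1][1] = 1×-1 + 3×1 = 2
Result: [[6, -2], [9, 2]]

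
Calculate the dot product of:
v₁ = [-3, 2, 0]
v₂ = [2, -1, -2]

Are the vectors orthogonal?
-8, No

The dot product is the sum of products of corresponding components.
v₁·v₂ = (-3)*(2) + (2)*(-1) + (0)*(-2) = -6 - 2 + 0 = -8.
Two vectors are orthogonal iff their dot product is 0; here the dot product is -8, so the vectors are not orthogonal.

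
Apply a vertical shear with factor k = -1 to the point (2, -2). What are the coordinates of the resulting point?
(2, -4)

Shear matrix for vertical shear with factor k = -1:
[[1, 0], [-1, 1]]
Result: (2, -2) → (2, -4)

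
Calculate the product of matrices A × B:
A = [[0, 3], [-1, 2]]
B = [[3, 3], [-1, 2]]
[[-3, 6], [-5, 1]]

Matrix multiplication:
C[0][0] = 0×3 + 3×-1 = -3
C[0][1] = 0×3 + 3×2 = 6
C[1][0] = -1×3 + 2×-1 = -5
C[1][1] = -1×3 + 2×2 = 1
Result: [[-3, 6], [-5, 1]]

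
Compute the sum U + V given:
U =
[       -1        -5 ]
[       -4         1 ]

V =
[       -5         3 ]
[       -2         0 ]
U + V =
[       -6        -2 ]
[       -6         1 ]

Matrix addition is elementwise: (U+V)[i][j] = U[i][j] + V[i][j].
  (U+V)[0][0] = (-1) + (-5) = -6
  (U+V)[0][1] = (-5) + (3) = -2
  (U+V)[1][0] = (-4) + (-2) = -6
  (U+V)[1][1] = (1) + (0) = 1
U + V =
[       -6        -2 ]
[       -6         1 ]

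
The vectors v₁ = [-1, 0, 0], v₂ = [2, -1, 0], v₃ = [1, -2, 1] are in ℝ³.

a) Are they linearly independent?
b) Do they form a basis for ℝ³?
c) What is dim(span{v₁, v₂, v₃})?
Yes independent, yes basis, dim = 3

Stack v₁, v₂, v₃ as rows of a 3×3 matrix.
[[-1, 0, 0]; [2, -1, 0]; [1, -2, 1]] is already lower triangular with nonzero diagonal entries (-1, -1, 1), so its determinant is the product of the diagonal entries, det = (-1)·(-1)·(1) = 1 ≠ 0, and the rows are linearly independent.
Three linearly independent vectors in ℝ³ form a basis for ℝ³, so dim(span{v₁,v₂,v₃}) = 3.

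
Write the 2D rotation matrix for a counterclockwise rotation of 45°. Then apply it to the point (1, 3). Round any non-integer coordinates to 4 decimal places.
R = [[√2/2, -√2/2], [√2/2, √2/2]]; R·(1, 3) = (-1.4142, 2.8284)

Rotation matrix formula: R(θ) = [[cos θ, -sin θ], [sin θ, cos θ]]
For θ = 45°:
cos(45°) = √2/2
sin(45°) = √2/2
R = [[√2/2, -√2/2], [√2/2, √2/2]]
Apply to (1, 3): [√2/2·1 + (-√2/2)·3, √2/2·1 + √2/2·3] = (-1.4142, 2.8284)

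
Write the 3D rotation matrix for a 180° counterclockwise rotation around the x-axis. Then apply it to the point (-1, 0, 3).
R = [[1, 0, 0], [0, -1, 0], [0, 0, -1]]; R·(-1, 0, 3) = (-1, 0, -3)

Rotation matrix for 180° around x-axis:
cos(180°) = -1, sin(180°) = 0
R = [[1, 0, 0], [0, -1, 0], [0, 0, -1]]
Apply to (-1, 0, 3): R·[-1, 0, 3]ᵀ = (-1, 0, -3)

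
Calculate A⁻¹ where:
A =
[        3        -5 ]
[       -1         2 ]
det(A) = 1
A⁻¹ =
[        2         5 ]
[        1         3 ]

For a 2×2 matrix A = [[a, b], [c, d]] with det(A) ≠ 0, A⁻¹ = (1/det(A)) * [[d, -b], [-c, a]].
det(A) = (3)*(2) - (-5)*(-1) = 6 - 5 = 1.
A⁻¹ = (1/1) * [[2, 5], [1, 3]].
Dividing each entry by 1 and reducing:
A⁻¹ =
[        2         5 ]
[        1         3 ]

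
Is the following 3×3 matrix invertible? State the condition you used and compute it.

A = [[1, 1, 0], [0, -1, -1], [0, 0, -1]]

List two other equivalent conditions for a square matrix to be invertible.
Yes, invertible; det(A) = 1 ≠ 0. Equivalent conditions: rank(A) = 3; Ax = 0 has only the trivial solution; 0 is not an eigenvalue; the columns of A are linearly independent.

To check invertibility, compute det(A).
The given matrix is triangular, so det(A) equals the product of its diagonal entries = 1 ≠ 0.
Since det(A) ≠ 0, A is invertible.
Equivalent conditions for a square matrix A to be invertible:
- rank(A) = 3 (full rank).
- The homogeneous system Ax = 0 has only the trivial solution x = 0.
- 0 is not an eigenvalue of A.
- The columns (equivalently rows) of A are linearly independent.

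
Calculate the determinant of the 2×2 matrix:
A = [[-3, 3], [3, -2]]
-3

For A = [[a, b], [c, d]], det(A) = a*d - b*c.
det(A) = (-3)*(-2) - (3)*(3) = 6 - 9 = -3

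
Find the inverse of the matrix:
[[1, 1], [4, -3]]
[[3/7, 1/7], [4/7, -1/7]]

For [[a,b],[c,d]], inverse = (1/det)·[[d,-b],[-c,a]]
det = 1·-3 - 1·4 = -7
Inverse = (1/-7)·[[-3, -1], [-4, 1]]
        = [[3/7, 1/7], [4/7, -1/7]]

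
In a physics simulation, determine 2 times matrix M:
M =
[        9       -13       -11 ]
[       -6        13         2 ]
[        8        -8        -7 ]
2M =
[       18       -26       -22 ]
[      -12        26         4 ]
[       16       -16       -14 ]

Scalar multiplication is elementwise: (2M)[i][j] = 2 * M[i][j].
  (2M)[0][0] = 2 * (9) = 18
  (2M)[0][1] = 2 * (-13) = -26
  (2M)[0][2] = 2 * (-11) = -22
  (2M)[1][0] = 2 * (-6) = -12
  (2M)[1][1] = 2 * (13) = 26
  (2M)[1][2] = 2 * (2) = 4
  (2M)[2][0] = 2 * (8) = 16
  (2M)[2][1] = 2 * (-8) = -16
  (2M)[2][2] = 2 * (-7) = -14
2M =
[       18       -26       -22 ]
[      -12        26         4 ]
[       16       -16       -14 ]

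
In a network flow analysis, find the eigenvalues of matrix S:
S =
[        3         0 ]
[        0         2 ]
λ = 2, 3

Solve det(S - λI) = 0. For a 2×2 matrix the characteristic equation is λ² - (trace)λ + det = 0.
trace(S) = a + d = 3 + 2 = 5.
det(S) = a*d - b*c = (3)*(2) - (0)*(0) = 6 - 0 = 6.
Characteristic equation: λ² - (5)λ + (6) = 0.
Discriminant = (5)² - 4*(6) = 25 - 24 = 1.
λ = (5 ± √1) / 2 = (5 ± 1) / 2 = 2, 3.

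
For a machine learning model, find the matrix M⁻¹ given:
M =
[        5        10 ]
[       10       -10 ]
det(M) = -150
M⁻¹ =
[     1/15      1/15 ]
[     1/15     -1/30 ]

For a 2×2 matrix M = [[a, b], [c, d]] with det(M) ≠ 0, M⁻¹ = (1/det(M)) * [[d, -b], [-c, a]].
det(M) = (5)*(-10) - (10)*(10) = -50 - 100 = -150.
M⁻¹ = (1/-150) * [[-10, -10], [-10, 5]].
Dividing each entry by -150 and reducing:
M⁻¹ =
[     1/15      1/15 ]
[     1/15     -1/30 ]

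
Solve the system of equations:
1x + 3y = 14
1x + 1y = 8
x = 5, y = 3

Use elimination (row reduction):
Equation 1: 1x + 3y = 14.
Equation 2: 1x + 1y = 8.
Multiply Eq1 by 1 and Eq2 by 1: 1x + 3y = 14;  1x + 1y = 8.
Subtract: (-2)y = -6, so y = 3.
Back-substitute into Eq1: 1x + 3*(3) = 14, so x = 5.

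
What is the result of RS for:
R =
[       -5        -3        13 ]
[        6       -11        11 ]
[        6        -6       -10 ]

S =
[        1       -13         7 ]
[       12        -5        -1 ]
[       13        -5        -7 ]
RS =
[      128        15      -123 ]
[       17       -78       -24 ]
[     -196         2       118 ]

Matrix multiplication: (RS)[i][j] = sum over k of R[i][k] * S[k][j].
  (RS)[0][0] = (-5)*(1) + (-3)*(12) + (13)*(13) = 128
  (RS)[0][1] = (-5)*(-13) + (-3)*(-5) + (13)*(-5) = 15
  (RS)[0][2] = (-5)*(7) + (-3)*(-1) + (13)*(-7) = -123
  (RS)[1][0] = (6)*(1) + (-11)*(12) + (11)*(13) = 17
  (RS)[1][1] = (6)*(-13) + (-11)*(-5) + (11)*(-5) = -78
  (RS)[1][2] = (6)*(7) + (-11)*(-1) + (11)*(-7) = -24
  (RS)[2][0] = (6)*(1) + (-6)*(12) + (-10)*(13) = -196
  (RS)[2][1] = (6)*(-13) + (-6)*(-5) + (-10)*(-5) = 2
  (RS)[2][2] = (6)*(7) + (-6)*(-1) + (-10)*(-7) = 118
RS =
[      128        15      -123 ]
[       17       -78       -24 ]
[     -196         2       118 ]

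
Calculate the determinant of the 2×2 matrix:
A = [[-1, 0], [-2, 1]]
-1

For A = [[a, b], [c, d]], det(A) = a*d - b*c.
det(A) = (-1)*(1) - (0)*(-2) = -1 - 0 = -1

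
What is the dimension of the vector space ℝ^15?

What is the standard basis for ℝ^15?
Dimension = 15; standard basis = {e_1, e_2, e_3, …, e_15}

ℝ^15 is the space of 15-tuples of real numbers; its dimension is 15.
The standard basis consists of 15 vectors: e_1, e_2, e_3, …, e_15, where e_i is the vector with 1 in position i and 0 elsewhere.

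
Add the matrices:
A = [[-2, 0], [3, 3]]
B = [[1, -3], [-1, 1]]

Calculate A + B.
[[-1, -3], [2, 4]]

Add corresponding elements:
(-2)+(1)=-1
(0)+(-3)=-3
(3)+(-1)=2
(3)+(1)=4
A + B = [[-1, -3], [2, 4]]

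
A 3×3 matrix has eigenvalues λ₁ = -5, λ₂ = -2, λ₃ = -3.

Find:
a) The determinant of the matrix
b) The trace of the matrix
det = -30, trace = -10

Two standard eigenvalue identities:
- det(A) equals the product of the eigenvalues (counted with multiplicity).
- trace(A) equals the sum of the eigenvalues.
det(A) = (-5)*(-2)*(-3) = -30.
trace(A) = -5 - 2 - 3 = -10.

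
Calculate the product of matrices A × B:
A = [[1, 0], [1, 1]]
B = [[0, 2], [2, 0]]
[[0, 2], [2, 2]]

Matrix multiplication:
C[0][0] = 1×0 + 0×2 = 0
C[0][1] = 1×2 + 0×0 = 2
C[1][0] = 1×0 + 1×2 = 2
C[1][1] = 1×2 + 1×0 = 2
Result: [[0, 2], [2, 2]]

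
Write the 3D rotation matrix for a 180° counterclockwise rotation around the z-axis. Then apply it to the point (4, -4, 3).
R = [[-1, 0, 0], [0, -1, 0], [0, 0, 1]]; R·(4, -4, 3) = (-4, 4, 3)

Rotation matrix for 180° around z-axis:
cos(180°) = -1, sin(180°) = 0
R = [[-1, 0, 0], [0, -1, 0], [0, 0, 1]]
Apply to (4, -4, 3): R·[4, -4, 3]ᵀ = (-4, 4, 3)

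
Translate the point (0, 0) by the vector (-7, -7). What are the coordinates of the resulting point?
(-7, -7)

Translation by (-7, -7):
x' = 0 + -7 = -7
y' = 0 + -7 = -7
Homogeneous matrix: [[1, 0, -7], [0, 1, -7], [0, 0, 1]]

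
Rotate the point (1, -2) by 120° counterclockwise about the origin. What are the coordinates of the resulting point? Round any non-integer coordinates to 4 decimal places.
(1.2321, 1.8660)

Rotation matrix R(θ) = [[cos θ, -sin θ], [sin θ, cos θ]]; for θ = 120°:
R = [[-1/2, -√3/2], [√3/2, -1/2]]
Result: R × [1, -2]ᵀ = [-1/2·1 + (-√3/2)·-2, √3/2·1 + (-1/2)·-2]ᵀ = (1.2321, 1.8660)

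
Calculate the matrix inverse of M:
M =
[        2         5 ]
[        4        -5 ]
det(M) = -30
M⁻¹ =
[      1/6       1/6 ]
[     2/15     -1/15 ]

For a 2×2 matrix M = [[a, b], [c, d]] with det(M) ≠ 0, M⁻¹ = (1/det(M)) * [[d, -b], [-c, a]].
det(M) = (2)*(-5) - (5)*(4) = -10 - 20 = -30.
M⁻¹ = (1/-30) * [[-5, -5], [-4, 2]].
Dividing each entry by -30 and reducing:
M⁻¹ =
[      1/6       1/6 ]
[     2/15     -1/15 ]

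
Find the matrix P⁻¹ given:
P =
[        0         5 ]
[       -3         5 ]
det(P) = 15
P⁻¹ =
[      1/3      -1/3 ]
[      1/5         0 ]

For a 2×2 matrix P = [[a, b], [c, d]] with det(P) ≠ 0, P⁻¹ = (1/det(P)) * [[d, -b], [-c, a]].
det(P) = (0)*(5) - (5)*(-3) = 0 + 15 = 15.
P⁻¹ = (1/15) * [[5, -5], [3, 0]].
Dividing each entry by 15 and reducing:
P⁻¹ =
[      1/3      -1/3 ]
[      1/5         0 ]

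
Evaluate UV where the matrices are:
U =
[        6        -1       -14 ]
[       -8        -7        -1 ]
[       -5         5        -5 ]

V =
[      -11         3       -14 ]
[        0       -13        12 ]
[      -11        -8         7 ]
UV =
[       88       143      -194 ]
[       99        75        21 ]
[      110       -40        95 ]

Matrix multiplication: (UV)[i][j] = sum over k of U[i][k] * V[k][j].
  (UV)[0][0] = (6)*(-11) + (-1)*(0) + (-14)*(-11) = 88
  (UV)[0][1] = (6)*(3) + (-1)*(-13) + (-14)*(-8) = 143
  (UV)[0][2] = (6)*(-14) + (-1)*(12) + (-14)*(7) = -194
  (UV)[1][0] = (-8)*(-11) + (-7)*(0) + (-1)*(-11) = 99
  (UV)[1][1] = (-8)*(3) + (-7)*(-13) + (-1)*(-8) = 75
  (UV)[1][2] = (-8)*(-14) + (-7)*(12) + (-1)*(7) = 21
  (UV)[2][0] = (-5)*(-11) + (5)*(0) + (-5)*(-11) = 110
  (UV)[2][1] = (-5)*(3) + (5)*(-13) + (-5)*(-8) = -40
  (UV)[2][2] = (-5)*(-14) + (5)*(12) + (-5)*(7) = 95
UV =
[       88       143      -194 ]
[       99        75        21 ]
[      110       -40        95 ]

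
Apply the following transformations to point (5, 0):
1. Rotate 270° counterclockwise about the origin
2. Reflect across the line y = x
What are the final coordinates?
(-5, 0)

Step 1: Rotate 270° → (0, -5)
Step 2: Reflect across the line y = x → (-5, 0)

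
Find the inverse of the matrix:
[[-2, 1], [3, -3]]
[[-1, -1/3], [-1, -2/3]]

For [[a,b],[c,d]], inverse = (1/det)·[[d,-b],[-c,a]]
det = -2·-3 - 1·3 = 3
Inverse = (1/3)·[[-3, -1], [-3, -2]]
        = [[-1, -1/3], [-1, -2/3]]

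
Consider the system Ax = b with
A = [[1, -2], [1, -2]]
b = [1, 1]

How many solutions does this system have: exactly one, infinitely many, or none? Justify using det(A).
Infinitely many solutions

det(A) = (1)*(-2) - (-2)*(1) = 0, so A is singular (column 2 is -2 times column 1).
b = [1, 1] = 1 * column 1 of A, so b lies in the column space of A.
A singular matrix whose right-hand side is in its column space gives a 1-parameter family of solutions — infinitely many.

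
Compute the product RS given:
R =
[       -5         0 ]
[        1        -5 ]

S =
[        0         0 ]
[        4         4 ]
RS =
[        0         0 ]
[      -20       -20 ]

Matrix multiplication: (RS)[i][j] = sum over k of R[i][k] * S[k][j].
  (RS)[0][0] = (-5)*(0) + (0)*(4) = 0
  (RS)[0][1] = (-5)*(0) + (0)*(4) = 0
  (RS)[1][0] = (1)*(0) + (-5)*(4) = -20
  (RS)[1][1] = (1)*(0) + (-5)*(4) = -20
RS =
[        0         0 ]
[      -20       -20 ]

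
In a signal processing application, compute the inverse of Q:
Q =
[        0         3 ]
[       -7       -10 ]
det(Q) = 21
Q⁻¹ =
[   -10/21      -1/7 ]
[      1/3         0 ]

For a 2×2 matrix Q = [[a, b], [c, d]] with det(Q) ≠ 0, Q⁻¹ = (1/det(Q)) * [[d, -b], [-c, a]].
det(Q) = (0)*(-10) - (3)*(-7) = 0 + 21 = 21.
Q⁻¹ = (1/21) * [[-10, -3], [7, 0]].
Dividing each entry by 21 and reducing:
Q⁻¹ =
[   -10/21      -1/7 ]
[      1/3         0 ]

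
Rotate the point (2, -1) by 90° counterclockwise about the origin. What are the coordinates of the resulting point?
(1, 2)

Rotation matrix R(θ) = [[cos θ, -sin θ], [sin θ, cos θ]]; for θ = 90°:
R = [[0, -1], [1, 0]]
Result: R × [2, -1]ᵀ = [0·2 + (-1)·-1, 1·2 + (0)·-1]ᵀ = (1, 2)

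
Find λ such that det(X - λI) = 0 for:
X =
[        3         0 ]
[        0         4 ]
λ = 3, 4

Solve det(X - λI) = 0. For a 2×2 matrix the characteristic equation is λ² - (trace)λ + det = 0.
trace(X) = a + d = 3 + 4 = 7.
det(X) = a*d - b*c = (3)*(4) - (0)*(0) = 12 - 0 = 12.
Characteristic equation: λ² - (7)λ + (12) = 0.
Discriminant = (7)² - 4*(12) = 49 - 48 = 1.
λ = (7 ± √1) / 2 = (7 ± 1) / 2 = 3, 4.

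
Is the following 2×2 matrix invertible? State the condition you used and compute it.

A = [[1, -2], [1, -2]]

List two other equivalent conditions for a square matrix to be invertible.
No, not invertible; det(A) = 0 (two rows are equal, so the rows are linearly dependent). Equivalent conditions (failing for this A): rank(A) < 2; Ax = 0 has non-trivial solutions; 0 is an eigenvalue; the columns are linearly dependent.

To check invertibility, compute det(A).
In this matrix, row 0 and the last row are identical, so one row is a scalar multiple of another and the rows are linearly dependent.
A matrix with linearly dependent rows has det = 0 and is not invertible.
Equivalent failed conditions:
- rank(A) < 2.
- Ax = 0 has non-trivial solutions.
- 0 is an eigenvalue.
- The columns are linearly dependent.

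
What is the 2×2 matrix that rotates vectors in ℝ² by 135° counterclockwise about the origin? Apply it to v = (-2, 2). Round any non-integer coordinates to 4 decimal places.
R = [[-√2/2, -√2/2], [√2/2, -√2/2]]; R·v = (0.0000, -2.8284)

A counterclockwise rotation by angle θ in ℝ² has matrix R(θ) = [[cos θ, -sin θ], [sin θ, cos θ]].
For θ = 135°: cos θ = -√2/2, sin θ = √2/2.
R(135°) = [[-√2/2, -√2/2], [√2/2, -√2/2]].
R·v = [-√2/2·-2 + (-√2/2)·2, √2/2·-2 + -√2/2·2] = (0.0000, -2.8284).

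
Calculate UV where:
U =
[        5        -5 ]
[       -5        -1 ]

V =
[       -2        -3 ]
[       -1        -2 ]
UV =
[       -5        -5 ]
[       11        17 ]

Matrix multiplication: (UV)[i][j] = sum over k of U[i][k] * V[k][j].
  (UV)[0][0] = (5)*(-2) + (-5)*(-1) = -5
  (UV)[0][1] = (5)*(-3) + (-5)*(-2) = -5
  (UV)[1][0] = (-5)*(-2) + (-1)*(-1) = 11
  (UV)[1][1] = (-5)*(-3) + (-1)*(-2) = 17
UV =
[       -5        -5 ]
[       11        17 ]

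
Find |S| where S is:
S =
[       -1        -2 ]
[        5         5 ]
det(S) = 5

For a 2×2 matrix [[a, b], [c, d]], det = a*d - b*c.
det(S) = (-1)*(5) - (-2)*(5) = -5 + 10 = 5.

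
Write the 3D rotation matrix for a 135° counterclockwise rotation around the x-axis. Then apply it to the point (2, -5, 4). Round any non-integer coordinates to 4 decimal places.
R = [[1, 0, 0], [0, -√2/2, -√2/2], [0, √2/2, -√2/2]]; R·(2, -5, 4) = (2.0000, 0.7071, -6.3640)

Rotation matrix for 135° around x-axis:
cos(135°) = -√2/2, sin(135°) = √2/2
R = [[1, 0, 0], [0, -√2/2, -√2/2], [0, √2/2, -√2/2]]
Apply to (2, -5, 4): R·[2, -5, 4]ᵀ = (2.0000, 0.7071, -6.3640)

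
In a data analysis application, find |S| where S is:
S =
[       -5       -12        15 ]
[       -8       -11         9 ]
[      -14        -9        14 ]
det(S) = -697

Expand along row 0 (cofactor expansion): det(S) = a*(e*i - f*h) - b*(d*i - f*g) + c*(d*h - e*g), where the 3×3 is [[a, b, c], [d, e, f], [g, h, i]].
Minor M_00 = (-11)*(14) - (9)*(-9) = -154 + 81 = -73.
Minor M_01 = (-8)*(14) - (9)*(-14) = -112 + 126 = 14.
Minor M_02 = (-8)*(-9) - (-11)*(-14) = 72 - 154 = -82.
det(S) = (-5)*(-73) - (-12)*(14) + (15)*(-82) = 365 + 168 - 1230 = -697.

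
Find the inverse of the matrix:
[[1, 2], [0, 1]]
[[1, -2], [0, 1]]

For [[a,b],[c,d]], inverse = (1/det)·[[d,-b],[-c,a]]
det = 1·1 - 2·0 = 1
Inverse = (1/1)·[[1, -2], [0, 1]]
        = [[1, -2], [0, 1]]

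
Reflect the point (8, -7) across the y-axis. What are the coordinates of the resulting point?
(-8, -7)

Reflection across y-axis: (8, -7) → (-8, -7)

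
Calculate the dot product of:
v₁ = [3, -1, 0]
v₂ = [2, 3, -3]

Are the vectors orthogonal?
3, No

The dot product is the sum of products of corresponding components.
v₁·v₂ = (3)*(2) + (-1)*(3) + (0)*(-3) = 6 - 3 + 0 = 3.
Two vectors are orthogonal iff their dot product is 0; here the dot product is 3, so the vectors are not orthogonal.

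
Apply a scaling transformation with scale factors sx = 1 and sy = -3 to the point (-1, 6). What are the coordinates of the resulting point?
(-1, -18)

Scaling matrix:
[[1, 0], [0, -3]]
Result: (-1 × 1, 6 × -3) = (-1, -18)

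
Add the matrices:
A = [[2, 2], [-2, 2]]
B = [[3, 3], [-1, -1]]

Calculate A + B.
[[5, 5], [-3, 1]]

Add corresponding elements:
(2)+(3)=5
(2)+(3)=5
(-2)+(-1)=-3
(2)+(-1)=1
A + B = [[5, 5], [-3, 1]]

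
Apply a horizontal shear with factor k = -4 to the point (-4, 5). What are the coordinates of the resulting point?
(-24, 5)

Shear matrix for horizontal shear with factor k = -4:
[[1, -4], [0, 1]]
Result: (-4, 5) → (-24, 5)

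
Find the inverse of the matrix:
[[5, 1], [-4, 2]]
[[1/7, -1/14], [2/7, 5/14]]

For [[a,b],[c,d]], inverse = (1/det)·[[d,-b],[-c,a]]
det = 5·2 - 1·-4 = 14
Inverse = (1/14)·[[2, -1], [4, 5]]
        = [[1/7, -1/14], [2/7, 5/14]]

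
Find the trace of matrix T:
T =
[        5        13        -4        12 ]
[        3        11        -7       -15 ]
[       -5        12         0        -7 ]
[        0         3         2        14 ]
tr(T) = 5 + 11 + 0 + 14 = 30

The trace of a square matrix is the sum of its diagonal entries.
Diagonal entries of T: T[0][0] = 5, T[1][1] = 11, T[2][2] = 0, T[3][3] = 14.
tr(T) = 5 + 11 + 0 + 14 = 30.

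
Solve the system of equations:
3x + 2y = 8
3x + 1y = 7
x = 2, y = 1

Use elimination (row reduction):
Equation 1: 3x + 2y = 8.
Equation 2: 3x + 1y = 7.
Multiply Eq1 by 3 and Eq2 by 3: 9x + 6y = 24;  9x + 3y = 21.
Subtract: (-3)y = -3, so y = 1.
Back-substitute into Eq1: 3x + 2*(1) = 8, so x = 2.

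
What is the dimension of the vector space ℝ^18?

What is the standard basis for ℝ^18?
Dimension = 18; standard basis = {e_1, e_2, e_3, …, e_18}

ℝ^18 is the space of 18-tuples of real numbers; its dimension is 18.
The standard basis consists of 18 vectors: e_1, e_2, e_3, …, e_18, where e_i is the vector with 1 in position i and 0 elsewhere.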